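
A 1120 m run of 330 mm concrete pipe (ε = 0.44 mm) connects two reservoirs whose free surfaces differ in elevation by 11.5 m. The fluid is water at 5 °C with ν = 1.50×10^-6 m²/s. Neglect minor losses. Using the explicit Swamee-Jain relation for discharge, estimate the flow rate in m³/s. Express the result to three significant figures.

Q ≈ 0.150 m³/s

Swamee-Jain (Type II): Q = -0.965·√(gD⁵h_f/L)·ln[ε/(3.7D) + √(3.17ν²L/(gD³h_f))]
√(gD⁵h_f/L) = √(9.81·0.330⁵·11.5/1120) = 0.01985
ε/(3.7D) = 3.60×10^-4; √(3.17ν²L/(gD³h_f)) = 4.44×10^-5
Q = -0.965·0.01985·ln(4.047×10^-4) = 0.1497 m³/s
Check: V = 1.75 m/s, Re = 3.85×10^5, f = 0.02185, h_f = 11.6 m ≈ 11.5 m ✓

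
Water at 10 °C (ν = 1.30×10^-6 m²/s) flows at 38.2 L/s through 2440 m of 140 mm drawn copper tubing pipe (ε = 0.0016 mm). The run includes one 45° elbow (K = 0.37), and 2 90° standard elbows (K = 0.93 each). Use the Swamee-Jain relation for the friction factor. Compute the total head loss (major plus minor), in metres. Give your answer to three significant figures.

V = 4Q/(πD²) = 2.482 m/s; V²/2g = 0.3139 m
Re = 2.67×10^5, ε/D = 1.14×10^-5 → f = 0.01482 (Swamee-Jain)
Major: h_f = f(L/D)·V²/2g = 0.01482·17429·0.3139 = 81.05 m
Minor: ΣK = 2.23; h_m = ΣK·V²/2g = 0.6999 m
Total H_L = 81.05 + 0.6999 = 81.75 m

H_L ≈ 81.7 m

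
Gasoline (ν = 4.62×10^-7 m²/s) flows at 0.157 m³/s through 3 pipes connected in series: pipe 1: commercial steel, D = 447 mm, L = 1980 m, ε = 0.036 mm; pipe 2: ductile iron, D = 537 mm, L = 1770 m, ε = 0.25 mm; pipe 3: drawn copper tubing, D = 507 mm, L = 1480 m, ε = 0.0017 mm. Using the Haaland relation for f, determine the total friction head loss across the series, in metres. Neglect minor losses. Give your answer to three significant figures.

Pipe 1: V = 1.000 m/s, Re = 9.68×10^5, ε/D = 8.05×10^-5, f = 0.01307, h_1 = f(L/D)V²/2g = 2.953 m
Pipe 2: V = 0.6932 m/s, Re = 8.06×10^5, ε/D = 4.66×10^-4, f = 0.01704, h_2 = f(L/D)V²/2g = 1.375 m
Pipe 3: V = 0.7777 m/s, Re = 8.53×10^5, ε/D = 3.35×10^-6, f = 0.01195, h_3 = f(L/D)V²/2g = 1.075 m
Series → Q common, losses add: H = Σh = 5.404 m

H ≈ 5.40 m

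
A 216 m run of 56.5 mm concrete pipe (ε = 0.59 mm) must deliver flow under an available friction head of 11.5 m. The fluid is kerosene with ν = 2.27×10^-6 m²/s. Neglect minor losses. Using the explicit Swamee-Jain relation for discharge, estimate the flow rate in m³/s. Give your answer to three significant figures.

Swamee-Jain (Type II): Q = -0.965·√(gD⁵h_f/L)·ln[ε/(3.7D) + √(3.17ν²L/(gD³h_f))]
√(gD⁵h_f/L) = √(9.81·0.0565⁵·11.5/216) = 5.484×10^-4
ε/(3.7D) = 0.00282; √(3.17ν²L/(gD³h_f)) = 4.16×10^-4
Q = -0.965·5.484×10^-4·ln(0.003239) = 0.003034 m³/s
Check: V = 1.21 m/s, Re = 3.01×10^4, f = 0.04084, h_f = 11.7 m ≈ 11.5 m ✓

Q ≈ 0.00303 m³/s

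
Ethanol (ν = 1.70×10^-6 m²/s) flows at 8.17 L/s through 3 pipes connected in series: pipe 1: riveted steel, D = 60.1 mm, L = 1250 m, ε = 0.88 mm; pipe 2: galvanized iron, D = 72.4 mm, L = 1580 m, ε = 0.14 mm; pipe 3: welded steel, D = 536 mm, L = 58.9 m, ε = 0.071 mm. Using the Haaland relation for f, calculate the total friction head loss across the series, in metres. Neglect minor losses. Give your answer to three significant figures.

H ≈ 495 m

Pipe 1: V = 2.880 m/s, Re = 1.02×10^5, ε/D = 0.0146, f = 0.04384, h_1 = f(L/D)V²/2g = 385.4 m
Pipe 2: V = 1.985 m/s, Re = 8.45×10^4, ε/D = 0.00193, f = 0.02506, h_2 = f(L/D)V²/2g = 109.8 m
Pipe 3: V = 0.03621 m/s, Re = 1.14×10^4, ε/D = 1.32×10^-4, f = 0.02995, h_3 = f(L/D)V²/2g = 2.199×10^-4 m
Series → Q common, losses add: H = Σh = 495.2 m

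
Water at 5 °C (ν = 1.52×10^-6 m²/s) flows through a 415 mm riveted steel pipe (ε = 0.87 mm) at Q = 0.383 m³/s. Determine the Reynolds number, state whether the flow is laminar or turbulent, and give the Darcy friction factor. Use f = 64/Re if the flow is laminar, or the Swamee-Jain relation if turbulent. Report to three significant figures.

Re ≈ 7.73×10^5; turbulent; f ≈ 0.0240

V = 4Q/(πD²) = 2.831 m/s
Re = VD/ν = 2.831·0.415/1.52×10^-6 = 7.73×10^5
Re > 4000 → turbulent; ε/D = 0.00210
Swamee-Jain: f = 0.02403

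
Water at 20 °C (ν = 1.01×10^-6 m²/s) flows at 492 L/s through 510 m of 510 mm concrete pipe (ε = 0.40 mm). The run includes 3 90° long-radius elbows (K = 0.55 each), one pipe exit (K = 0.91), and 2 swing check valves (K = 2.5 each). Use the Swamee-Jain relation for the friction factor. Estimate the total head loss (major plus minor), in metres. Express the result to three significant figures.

H_L ≈ 7.83 m

V = 4Q/(πD²) = 2.408 m/s; V²/2g = 0.2956 m
Re = 1.22×10^6, ε/D = 7.84×10^-4 → f = 0.01891 (Swamee-Jain)
Major: h_f = f(L/D)·V²/2g = 0.01891·1000·0.2956 = 5.590 m
Minor: ΣK = 7.56; h_m = ΣK·V²/2g = 2.235 m
Total H_L = 5.590 + 2.235 = 7.825 m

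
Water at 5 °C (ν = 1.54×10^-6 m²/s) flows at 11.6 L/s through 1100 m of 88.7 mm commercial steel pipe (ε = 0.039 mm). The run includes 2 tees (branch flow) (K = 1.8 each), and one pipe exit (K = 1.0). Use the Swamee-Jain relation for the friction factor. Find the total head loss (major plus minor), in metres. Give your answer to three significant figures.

H_L ≈ 45.2 m

V = 4Q/(πD²) = 1.877 m/s; V²/2g = 0.1796 m
Re = 1.08×10^5, ε/D = 4.40×10^-4 → f = 0.01994 (Swamee-Jain)
Major: h_f = f(L/D)·V²/2g = 0.01994·12401·0.1796 = 44.42 m
Minor: ΣK = 4.60; h_m = ΣK·V²/2g = 0.8262 m
Total H_L = 44.42 + 0.8262 = 45.25 m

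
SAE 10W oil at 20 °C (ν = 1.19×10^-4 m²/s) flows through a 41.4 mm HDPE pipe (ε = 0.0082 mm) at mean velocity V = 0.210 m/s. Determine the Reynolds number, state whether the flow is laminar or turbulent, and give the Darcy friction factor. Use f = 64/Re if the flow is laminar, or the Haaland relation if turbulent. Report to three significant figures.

Re = VD/ν = 0.2100·0.0414/1.19×10^-4 = 73.1
Re < 2300 → laminar → f = 64/Re = 0.8760

Re ≈ 73.1; laminar; f = 64/Re ≈ 0.876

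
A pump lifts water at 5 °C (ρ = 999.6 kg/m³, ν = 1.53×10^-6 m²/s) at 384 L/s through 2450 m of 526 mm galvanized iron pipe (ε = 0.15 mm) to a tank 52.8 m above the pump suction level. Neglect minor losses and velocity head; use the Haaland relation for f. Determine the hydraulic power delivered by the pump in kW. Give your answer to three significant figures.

V = 4Q/(πD²) = 1.767 m/s; Re = 6.08×10^5; ε/D = 2.85×10^-4; f = 0.01584
h_f = f(L/D)V²/2g = 11.74 m
Total head H = z + h_f = 52.8 + 11.74 = 64.54 m
P_hyd = ρgQH = 999.6·9.81·0.384·64.54 = 243.0 kW

P_hyd ≈ 243 kW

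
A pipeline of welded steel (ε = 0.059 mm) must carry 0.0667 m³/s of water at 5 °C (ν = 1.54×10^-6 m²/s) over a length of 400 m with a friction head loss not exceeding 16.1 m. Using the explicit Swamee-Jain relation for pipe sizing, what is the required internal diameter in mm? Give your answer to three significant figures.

D ≈ 176 mm

Swamee-Jain (Type III): D = 0.66·[ε^1.25·(LQ²/(gh_f))^4.75 + ν·Q^9.4·(L/(gh_f))^5.2]^0.04
LQ²/(gh_f) = 0.01127; L/(gh_f) = 2.533
Term 1 = ε^1.25·(…)^4.75 = 2.88×10^-15; Term 2 = ν·Q^9.4·(…)^5.2 = 1.71×10^-15
D = 0.66·(2.88×10^-15 + 1.71×10^-15)^0.04 = 0.1762 m = 176 mm
Check: V = 2.74 m/s, Re = 3.13×10^5, f = 0.01724, h_f = 14.9 m ≈ 16.1 m ✓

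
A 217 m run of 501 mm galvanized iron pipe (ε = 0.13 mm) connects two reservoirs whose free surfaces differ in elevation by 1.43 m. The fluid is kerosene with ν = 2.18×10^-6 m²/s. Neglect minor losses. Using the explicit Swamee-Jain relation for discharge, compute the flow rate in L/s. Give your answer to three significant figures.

Q ≈ 396 L/s

Swamee-Jain (Type II): Q = -0.965·√(gD⁵h_f/L)·ln[ε/(3.7D) + √(3.17ν²L/(gD³h_f))]
√(gD⁵h_f/L) = √(9.81·0.501⁵·1.43/217) = 0.04517
ε/(3.7D) = 7.01×10^-5; √(3.17ν²L/(gD³h_f)) = 4.30×10^-5
Q = -0.965·0.04517·ln(1.132×10^-4) = 0.3961 m³/s
Check: V = 2.01 m/s, Re = 4.62×10^5, f = 0.01614, h_f = 1.44 m ≈ 1.43 m ✓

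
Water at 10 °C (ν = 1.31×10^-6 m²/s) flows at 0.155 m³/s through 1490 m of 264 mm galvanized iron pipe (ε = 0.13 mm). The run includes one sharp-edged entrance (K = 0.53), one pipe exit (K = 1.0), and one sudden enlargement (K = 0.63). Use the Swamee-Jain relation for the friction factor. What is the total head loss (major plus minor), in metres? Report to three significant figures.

V = 4Q/(πD²) = 2.832 m/s; V²/2g = 0.4087 m
Re = 5.71×10^5, ε/D = 4.92×10^-4 → f = 0.01762 (Swamee-Jain)
Major: h_f = f(L/D)·V²/2g = 0.01762·5644·0.4087 = 40.63 m
Minor: ΣK = 2.16; h_m = ΣK·V²/2g = 0.8827 m
Total H_L = 40.63 + 0.8827 = 41.51 m

H_L ≈ 41.5 m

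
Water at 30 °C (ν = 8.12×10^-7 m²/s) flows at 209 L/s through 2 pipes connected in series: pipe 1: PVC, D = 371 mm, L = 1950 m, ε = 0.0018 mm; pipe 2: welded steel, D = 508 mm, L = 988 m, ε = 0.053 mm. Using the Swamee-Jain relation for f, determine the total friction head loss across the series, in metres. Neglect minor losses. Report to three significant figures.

H ≈ 13.5 m

Pipe 1: V = 1.933 m/s, Re = 8.83×10^5, ε/D = 4.85×10^-6, f = 0.01197, h_1 = f(L/D)V²/2g = 11.98 m
Pipe 2: V = 1.031 m/s, Re = 6.45×10^5, ε/D = 1.04×10^-4, f = 0.01413, h_2 = f(L/D)V²/2g = 1.489 m
Series → Q common, losses add: H = Σh = 13.47 m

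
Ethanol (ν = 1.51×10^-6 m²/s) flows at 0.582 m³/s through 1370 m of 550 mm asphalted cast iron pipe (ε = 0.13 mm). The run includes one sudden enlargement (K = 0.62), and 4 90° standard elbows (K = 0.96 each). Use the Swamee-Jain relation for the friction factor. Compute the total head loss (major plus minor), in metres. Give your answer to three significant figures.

V = 4Q/(πD²) = 2.450 m/s; V²/2g = 0.3059 m
Re = 8.92×10^5, ε/D = 2.36×10^-4 → f = 0.01524 (Swamee-Jain)
Major: h_f = f(L/D)·V²/2g = 0.01524·2491·0.3059 = 11.61 m
Minor: ΣK = 4.46; h_m = ΣK·V²/2g = 1.364 m
Total H_L = 11.61 + 1.364 = 12.98 m

H_L ≈ 13.0 m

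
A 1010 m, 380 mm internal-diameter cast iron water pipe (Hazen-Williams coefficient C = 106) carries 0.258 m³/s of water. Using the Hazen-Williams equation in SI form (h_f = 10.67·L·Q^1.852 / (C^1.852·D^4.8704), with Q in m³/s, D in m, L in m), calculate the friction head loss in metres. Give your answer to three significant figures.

h_f ≈ 17.3 m

h_f = 10.67·1010·0.258^1.852 / (106^1.852·0.380^4.8704) = 17.32 m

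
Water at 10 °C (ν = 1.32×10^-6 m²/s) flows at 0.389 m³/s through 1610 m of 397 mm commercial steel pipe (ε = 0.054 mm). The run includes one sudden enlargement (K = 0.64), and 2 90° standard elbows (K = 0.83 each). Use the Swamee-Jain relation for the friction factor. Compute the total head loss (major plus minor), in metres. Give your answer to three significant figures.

H_L ≈ 29.9 m

V = 4Q/(πD²) = 3.143 m/s; V²/2g = 0.5033 m
Re = 9.45×10^5, ε/D = 1.36×10^-4 → f = 0.01406 (Swamee-Jain)
Major: h_f = f(L/D)·V²/2g = 0.01406·4055·0.5033 = 28.71 m
Minor: ΣK = 2.30; h_m = ΣK·V²/2g = 1.158 m
Total H_L = 28.71 + 1.158 = 29.87 m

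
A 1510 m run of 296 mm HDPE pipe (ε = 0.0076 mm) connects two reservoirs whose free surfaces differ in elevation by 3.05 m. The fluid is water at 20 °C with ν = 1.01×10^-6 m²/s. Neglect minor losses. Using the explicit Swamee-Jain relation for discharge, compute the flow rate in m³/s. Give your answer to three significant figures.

Swamee-Jain (Type II): Q = -0.965·√(gD⁵h_f/L)·ln[ε/(3.7D) + √(3.17ν²L/(gD³h_f))]
√(gD⁵h_f/L) = √(9.81·0.296⁵·3.05/1510) = 0.006710
ε/(3.7D) = 6.94×10^-6; √(3.17ν²L/(gD³h_f)) = 7.93×10^-5
Q = -0.965·0.006710·ln(8.627×10^-5) = 0.06060 m³/s
Check: V = 0.881 m/s, Re = 2.58×10^5, f = 0.01506, h_f = 3.04 m ≈ 3.05 m ✓

Q ≈ 0.0606 m³/s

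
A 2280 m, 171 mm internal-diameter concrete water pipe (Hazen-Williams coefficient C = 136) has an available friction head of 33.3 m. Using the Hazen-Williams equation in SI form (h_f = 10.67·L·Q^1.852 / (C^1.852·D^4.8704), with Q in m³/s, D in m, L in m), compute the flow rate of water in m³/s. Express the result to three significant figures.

Rearranging: Q = [h_f·C^1.852·D^4.8704 / (10.67·L)]^(1/1.852)
Q = [33.3·136^1.852·0.171^4.8704 / (10.67·2280)]^0.540 = 0.03717 m³/s

Q ≈ 0.0372 m³/s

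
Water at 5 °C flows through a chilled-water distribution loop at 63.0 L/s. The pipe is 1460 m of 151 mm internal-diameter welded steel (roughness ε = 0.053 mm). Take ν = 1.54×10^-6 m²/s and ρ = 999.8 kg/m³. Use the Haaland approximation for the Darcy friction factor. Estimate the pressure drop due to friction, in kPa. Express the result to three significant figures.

V = 4Q/(πD²) = 4·0.0630/(π·0.151²) = 3.518 m/s
Re = VD/ν = 3.518·0.151/1.54×10^-6 = 3.45×10^5 → turbulent
ε/D = 0.053/151 = 3.51×10^-4
Haaland: f = 0.01696
h_f = f(L/D)V²/(2g) = 0.01696·(1460/0.151)·3.518²/(2·9.81) = 103.5 m
Δp = ρg·h_f = 999.8·9.81·103.5 = 1015 kPa

Δp ≈ 1010 kPa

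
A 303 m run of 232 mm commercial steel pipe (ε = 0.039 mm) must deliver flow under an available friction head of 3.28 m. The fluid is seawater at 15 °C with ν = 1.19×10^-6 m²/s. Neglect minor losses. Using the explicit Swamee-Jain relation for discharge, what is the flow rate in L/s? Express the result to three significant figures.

Q ≈ 74.8 L/s

Swamee-Jain (Type II): Q = -0.965·√(gD⁵h_f/L)·ln[ε/(3.7D) + √(3.17ν²L/(gD³h_f))]
√(gD⁵h_f/L) = √(9.81·0.232⁵·3.28/303) = 0.008448
ε/(3.7D) = 4.54×10^-5; √(3.17ν²L/(gD³h_f)) = 5.82×10^-5
Q = -0.965·0.008448·ln(1.036×10^-4) = 0.07480 m³/s
Check: V = 1.77 m/s, Re = 3.45×10^5, f = 0.01579, h_f = 3.29 m ≈ 3.28 m ✓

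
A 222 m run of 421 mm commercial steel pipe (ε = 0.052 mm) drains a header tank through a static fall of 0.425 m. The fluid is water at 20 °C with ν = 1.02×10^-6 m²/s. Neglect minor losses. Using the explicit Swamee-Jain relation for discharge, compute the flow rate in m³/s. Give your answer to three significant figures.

Swamee-Jain (Type II): Q = -0.965·√(gD⁵h_f/L)·ln[ε/(3.7D) + √(3.17ν²L/(gD³h_f))]
√(gD⁵h_f/L) = √(9.81·0.421⁵·0.425/222) = 0.01576
ε/(3.7D) = 3.34×10^-5; √(3.17ν²L/(gD³h_f)) = 4.85×10^-5
Q = -0.965·0.01576·ln(8.190×10^-5) = 0.1431 m³/s
Check: V = 1.03 m/s, Re = 4.24×10^5, f = 0.01500, h_f = 0.426 m ≈ 0.425 m ✓

Q ≈ 0.143 m³/s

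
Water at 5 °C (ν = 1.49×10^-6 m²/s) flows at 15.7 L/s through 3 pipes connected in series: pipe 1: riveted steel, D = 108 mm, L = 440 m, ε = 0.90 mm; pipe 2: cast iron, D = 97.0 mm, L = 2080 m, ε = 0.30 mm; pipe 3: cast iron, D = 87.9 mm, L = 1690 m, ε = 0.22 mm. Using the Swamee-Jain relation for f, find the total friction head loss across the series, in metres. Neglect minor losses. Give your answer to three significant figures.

H ≈ 329 m

Pipe 1: V = 1.714 m/s, Re = 1.24×10^5, ε/D = 0.00833, f = 0.03643, h_1 = f(L/D)V²/2g = 22.22 m
Pipe 2: V = 2.125 m/s, Re = 1.38×10^5, ε/D = 0.00309, f = 0.02755, h_2 = f(L/D)V²/2g = 135.9 m
Pipe 3: V = 2.587 m/s, Re = 1.53×10^5, ε/D = 0.00250, f = 0.02607, h_3 = f(L/D)V²/2g = 171.0 m
Series → Q common, losses add: H = Σh = 329.1 m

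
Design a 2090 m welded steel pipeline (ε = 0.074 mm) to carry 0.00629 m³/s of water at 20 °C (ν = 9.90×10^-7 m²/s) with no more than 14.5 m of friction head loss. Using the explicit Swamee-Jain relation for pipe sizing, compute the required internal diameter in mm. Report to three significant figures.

D ≈ 102 mm

Swamee-Jain (Type III): D = 0.66·[ε^1.25·(LQ²/(gh_f))^4.75 + ν·Q^9.4·(L/(gh_f))^5.2]^0.04
LQ²/(gh_f) = 5.813×10^-4; L/(gh_f) = 14.69
Term 1 = ε^1.25·(…)^4.75 = 2.93×10^-21; Term 2 = ν·Q^9.4·(…)^5.2 = 2.35×10^-21
D = 0.66·(2.93×10^-21 + 2.35×10^-21)^0.04 = 0.1020 m = 102 mm
Check: V = 0.770 m/s, Re = 7.93×10^4, f = 0.02192, h_f = 13.6 m ≈ 14.5 m ✓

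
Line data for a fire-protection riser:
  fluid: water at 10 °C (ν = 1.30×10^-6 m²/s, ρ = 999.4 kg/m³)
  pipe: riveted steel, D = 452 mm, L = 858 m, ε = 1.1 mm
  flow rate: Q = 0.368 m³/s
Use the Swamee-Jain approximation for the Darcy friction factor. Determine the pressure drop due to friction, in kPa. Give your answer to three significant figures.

Δp ≈ 125 kPa

V = 4Q/(πD²) = 4·0.368/(π·0.452²) = 2.293 m/s
Re = VD/ν = 2.293·0.452/1.30×10^-6 = 7.97×10^5 → turbulent
ε/D = 1.1/452 = 0.00243
Swamee-Jain: f = 0.02498
h_f = f(L/D)V²/(2g) = 0.02498·(858/0.452)·2.293²/(2·9.81) = 12.71 m
Δp = ρg·h_f = 999.4·9.81·12.71 = 124.6 kPa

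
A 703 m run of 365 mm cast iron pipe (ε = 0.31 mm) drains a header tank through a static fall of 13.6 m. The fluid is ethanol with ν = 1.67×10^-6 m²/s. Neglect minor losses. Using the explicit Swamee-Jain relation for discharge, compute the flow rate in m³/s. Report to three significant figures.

Q ≈ 0.279 m³/s

Swamee-Jain (Type II): Q = -0.965·√(gD⁵h_f/L)·ln[ε/(3.7D) + √(3.17ν²L/(gD³h_f))]
√(gD⁵h_f/L) = √(9.81·0.365⁵·13.6/703) = 0.03506
ε/(3.7D) = 2.30×10^-4; √(3.17ν²L/(gD³h_f)) = 3.10×10^-5
Q = -0.965·0.03506·ln(2.605×10^-4) = 0.2793 m³/s
Check: V = 2.67 m/s, Re = 5.83×10^5, f = 0.01957, h_f = 13.7 m ≈ 13.6 m ✓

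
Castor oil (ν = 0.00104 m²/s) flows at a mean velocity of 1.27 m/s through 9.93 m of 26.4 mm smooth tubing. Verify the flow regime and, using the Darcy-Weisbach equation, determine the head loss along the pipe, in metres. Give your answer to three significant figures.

Re = VD/ν = 1.27·0.02640/0.00104 = 32.2 → laminar (Re < 2300)
f = 64/Re = 1.985
h_f = f(L/D)V²/(2g) = 1.985·(9.93/0.02640)·1.27²/(2·9.81) = 61.38 m

h_f ≈ 61.4 m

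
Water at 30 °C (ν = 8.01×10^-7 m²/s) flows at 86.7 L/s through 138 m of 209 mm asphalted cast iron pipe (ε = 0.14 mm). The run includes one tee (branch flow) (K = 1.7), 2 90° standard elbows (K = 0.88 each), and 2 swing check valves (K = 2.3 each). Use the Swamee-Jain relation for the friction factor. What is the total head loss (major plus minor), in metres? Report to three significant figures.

H_L ≈ 6.62 m

V = 4Q/(πD²) = 2.527 m/s; V²/2g = 0.3255 m
Re = 6.59×10^5, ε/D = 6.70×10^-4 → f = 0.01857 (Swamee-Jain)
Major: h_f = f(L/D)·V²/2g = 0.01857·660.3·0.3255 = 3.992 m
Minor: ΣK = 8.06; h_m = ΣK·V²/2g = 2.624 m
Total H_L = 3.992 + 2.624 = 6.615 m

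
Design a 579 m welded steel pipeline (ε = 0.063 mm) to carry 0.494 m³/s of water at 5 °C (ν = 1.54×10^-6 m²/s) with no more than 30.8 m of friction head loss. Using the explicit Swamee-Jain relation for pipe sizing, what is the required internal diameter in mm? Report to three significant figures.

Swamee-Jain (Type III): D = 0.66·[ε^1.25·(LQ²/(gh_f))^4.75 + ν·Q^9.4·(L/(gh_f))^5.2]^0.04
LQ²/(gh_f) = 0.4676; L/(gh_f) = 1.916
Term 1 = ε^1.25·(…)^4.75 = 1.52×10^-7; Term 2 = ν·Q^9.4·(…)^5.2 = 5.99×10^-8
D = 0.66·(1.52×10^-7 + 5.99×10^-8)^0.04 = 0.3569 m = 357 mm
Check: V = 4.94 m/s, Re = 1.14×10^6, f = 0.01439, h_f = 29.0 m ≈ 30.8 m ✓

D ≈ 357 mm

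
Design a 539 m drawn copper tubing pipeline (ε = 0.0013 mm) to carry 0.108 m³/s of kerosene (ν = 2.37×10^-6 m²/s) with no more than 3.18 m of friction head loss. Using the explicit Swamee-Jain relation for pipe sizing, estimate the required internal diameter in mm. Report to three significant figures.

D ≈ 308 mm

Swamee-Jain (Type III): D = 0.66·[ε^1.25·(LQ²/(gh_f))^4.75 + ν·Q^9.4·(L/(gh_f))^5.2]^0.04
LQ²/(gh_f) = 0.2015; L/(gh_f) = 17.28
Term 1 = ε^1.25·(…)^4.75 = 2.18×10^-11; Term 2 = ν·Q^9.4·(…)^5.2 = 5.30×10^-9
D = 0.66·(2.18×10^-11 + 5.30×10^-9)^0.04 = 0.3080 m = 308 mm
Check: V = 1.45 m/s, Re = 1.88×10^5, f = 0.01575, h_f = 2.95 m ≈ 3.18 m ✓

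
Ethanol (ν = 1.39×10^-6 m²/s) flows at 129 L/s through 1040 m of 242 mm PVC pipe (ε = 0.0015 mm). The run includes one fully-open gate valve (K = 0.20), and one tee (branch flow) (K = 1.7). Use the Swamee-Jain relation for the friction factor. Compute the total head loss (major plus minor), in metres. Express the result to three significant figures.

H_L ≈ 23.6 m

V = 4Q/(πD²) = 2.805 m/s; V²/2g = 0.4009 m
Re = 4.88×10^5, ε/D = 6.20×10^-6 → f = 0.01325 (Swamee-Jain)
Major: h_f = f(L/D)·V²/2g = 0.01325·4298·0.4009 = 22.82 m
Minor: ΣK = 1.90; h_m = ΣK·V²/2g = 0.7617 m
Total H_L = 22.82 + 0.7617 = 23.58 m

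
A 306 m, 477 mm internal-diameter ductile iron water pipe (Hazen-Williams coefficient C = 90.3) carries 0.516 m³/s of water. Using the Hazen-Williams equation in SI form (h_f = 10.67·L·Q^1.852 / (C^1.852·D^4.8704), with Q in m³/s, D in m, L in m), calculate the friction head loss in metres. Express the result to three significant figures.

h_f ≈ 8.42 m

h_f = 10.67·306·0.516^1.852 / (90.3^1.852·0.477^4.8704) = 8.424 m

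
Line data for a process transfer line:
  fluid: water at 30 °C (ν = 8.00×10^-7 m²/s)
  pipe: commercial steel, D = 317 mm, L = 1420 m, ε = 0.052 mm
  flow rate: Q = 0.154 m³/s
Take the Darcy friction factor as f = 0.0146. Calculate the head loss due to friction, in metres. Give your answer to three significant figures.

h_f ≈ 12.7 m

V = 4Q/(πD²) = 4·0.154/(π·0.317²) = 1.951 m/s
h_f = f(L/D)V²/(2g) = 0.01460·(1420/0.317)·1.951²/(2·9.81) = 12.69 m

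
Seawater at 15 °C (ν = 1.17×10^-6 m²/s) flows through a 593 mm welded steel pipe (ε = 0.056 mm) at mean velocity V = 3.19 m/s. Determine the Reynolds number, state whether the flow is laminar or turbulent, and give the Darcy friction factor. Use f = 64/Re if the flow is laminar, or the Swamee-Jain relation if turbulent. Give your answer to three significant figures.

Re = VD/ν = 3.190·0.593/1.17×10^-6 = 1.62×10^6
Re > 4000 → turbulent; ε/D = 9.44×10^-5
Swamee-Jain: f = 0.01295

Re ≈ 1.62×10^6; turbulent; f ≈ 0.0129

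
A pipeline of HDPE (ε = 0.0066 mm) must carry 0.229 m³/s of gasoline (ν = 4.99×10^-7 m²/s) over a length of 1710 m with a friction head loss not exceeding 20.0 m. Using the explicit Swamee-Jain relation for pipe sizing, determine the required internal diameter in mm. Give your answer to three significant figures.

Swamee-Jain (Type III): D = 0.66·[ε^1.25·(LQ²/(gh_f))^4.75 + ν·Q^9.4·(L/(gh_f))^5.2]^0.04
LQ²/(gh_f) = 0.4571; L/(gh_f) = 8.716
Term 1 = ε^1.25·(…)^4.75 = 8.11×10^-9; Term 2 = ν·Q^9.4·(…)^5.2 = 3.72×10^-8
D = 0.66·(8.11×10^-9 + 3.72×10^-8)^0.04 = 0.3356 m = 336 mm
Check: V = 2.59 m/s, Re = 1.74×10^6, f = 0.01124, h_f = 19.6 m ≈ 20.0 m ✓

D ≈ 336 mm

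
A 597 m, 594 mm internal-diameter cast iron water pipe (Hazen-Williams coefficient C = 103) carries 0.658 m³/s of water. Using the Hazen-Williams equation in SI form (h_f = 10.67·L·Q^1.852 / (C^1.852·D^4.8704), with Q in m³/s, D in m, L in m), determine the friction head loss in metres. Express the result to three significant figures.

h_f = 10.67·597·0.658^1.852 / (103^1.852·0.594^4.8704) = 6.942 m

h_f ≈ 6.94 m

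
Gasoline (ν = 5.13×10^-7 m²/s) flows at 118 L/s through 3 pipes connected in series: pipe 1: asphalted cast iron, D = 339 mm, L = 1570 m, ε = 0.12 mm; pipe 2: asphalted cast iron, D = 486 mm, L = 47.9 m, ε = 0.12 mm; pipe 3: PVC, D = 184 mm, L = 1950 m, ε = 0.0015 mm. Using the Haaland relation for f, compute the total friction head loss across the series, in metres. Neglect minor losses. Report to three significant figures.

H ≈ 123 m

Pipe 1: V = 1.307 m/s, Re = 8.64×10^5, ε/D = 3.54×10^-4, f = 0.01615, h_1 = f(L/D)V²/2g = 6.517 m
Pipe 2: V = 0.6361 m/s, Re = 6.03×10^5, ε/D = 2.47×10^-4, f = 0.01551, h_2 = f(L/D)V²/2g = 0.03153 m
Pipe 3: V = 4.438 m/s, Re = 1.59×10^6, ε/D = 8.15×10^-6, f = 0.01093, h_3 = f(L/D)V²/2g = 116.3 m
Series → Q common, losses add: H = Σh = 122.8 m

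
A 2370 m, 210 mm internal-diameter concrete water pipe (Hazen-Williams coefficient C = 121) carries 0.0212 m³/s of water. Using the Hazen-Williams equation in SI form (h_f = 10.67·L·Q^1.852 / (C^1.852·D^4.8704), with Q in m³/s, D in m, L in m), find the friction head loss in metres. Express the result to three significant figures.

h_f ≈ 5.59 m

h_f = 10.67·2370·0.0212^1.852 / (121^1.852·0.210^4.8704) = 5.585 m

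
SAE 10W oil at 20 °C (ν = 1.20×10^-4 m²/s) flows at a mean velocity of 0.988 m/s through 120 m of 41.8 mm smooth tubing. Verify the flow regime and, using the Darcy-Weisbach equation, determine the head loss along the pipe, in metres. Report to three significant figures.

Re = VD/ν = 0.988·0.04180/1.20×10^-4 = 344 → laminar (Re < 2300)
f = 64/Re = 0.1860
h_f = f(L/D)V²/(2g) = 0.1860·(120/0.04180)·0.988²/(2·9.81) = 26.56 m

h_f ≈ 26.6 m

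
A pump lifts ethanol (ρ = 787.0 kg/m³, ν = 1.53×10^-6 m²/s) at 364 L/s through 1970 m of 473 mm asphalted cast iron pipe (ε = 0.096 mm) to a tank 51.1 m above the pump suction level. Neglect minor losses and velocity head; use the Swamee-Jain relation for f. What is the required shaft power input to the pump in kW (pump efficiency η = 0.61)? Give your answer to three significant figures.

V = 4Q/(πD²) = 2.072 m/s; Re = 6.40×10^5; ε/D = 2.03×10^-4; f = 0.01524
h_f = f(L/D)V²/2g = 13.88 m
Total head H = z + h_f = 51.1 + 13.88 = 64.98 m
P_hyd = ρgQH = 787.0·9.81·0.364·64.98 = 182.6 kW
P_shaft = P_hyd/η = 182.6/0.61 = 299.4 kW

P_shaft ≈ 299 kW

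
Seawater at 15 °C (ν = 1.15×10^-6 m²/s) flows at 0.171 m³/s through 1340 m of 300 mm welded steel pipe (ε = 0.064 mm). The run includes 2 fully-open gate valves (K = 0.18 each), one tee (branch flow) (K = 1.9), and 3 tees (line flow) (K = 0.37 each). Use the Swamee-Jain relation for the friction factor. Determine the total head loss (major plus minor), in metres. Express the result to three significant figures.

H_L ≈ 21.5 m

V = 4Q/(πD²) = 2.419 m/s; V²/2g = 0.2983 m
Re = 6.31×10^5, ε/D = 2.13×10^-4 → f = 0.01535 (Swamee-Jain)
Major: h_f = f(L/D)·V²/2g = 0.01535·4467·0.2983 = 20.46 m
Minor: ΣK = 3.37; h_m = ΣK·V²/2g = 1.005 m
Total H_L = 20.46 + 1.005 = 21.46 m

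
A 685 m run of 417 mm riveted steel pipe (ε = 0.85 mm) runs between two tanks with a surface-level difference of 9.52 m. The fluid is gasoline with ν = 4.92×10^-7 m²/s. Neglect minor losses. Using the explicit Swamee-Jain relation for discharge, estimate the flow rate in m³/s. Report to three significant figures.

Q ≈ 0.300 m³/s

Swamee-Jain (Type II): Q = -0.965·√(gD⁵h_f/L)·ln[ε/(3.7D) + √(3.17ν²L/(gD³h_f))]
√(gD⁵h_f/L) = √(9.81·0.417⁵·9.52/685) = 0.04146
ε/(3.7D) = 5.51×10^-4; √(3.17ν²L/(gD³h_f)) = 8.81×10^-6
Q = -0.965·0.04146·ln(5.597×10^-4) = 0.2996 m³/s
Check: V = 2.19 m/s, Re = 1.86×10^6, f = 0.02369, h_f = 9.54 m ≈ 9.52 m ✓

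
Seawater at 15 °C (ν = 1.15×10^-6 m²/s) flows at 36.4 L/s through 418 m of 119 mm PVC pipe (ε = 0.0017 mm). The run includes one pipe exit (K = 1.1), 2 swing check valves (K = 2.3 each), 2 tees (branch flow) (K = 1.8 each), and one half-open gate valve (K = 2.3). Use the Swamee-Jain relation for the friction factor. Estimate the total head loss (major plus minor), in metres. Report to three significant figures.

H_L ≈ 33.6 m

V = 4Q/(πD²) = 3.273 m/s; V²/2g = 0.5459 m
Re = 3.39×10^5, ε/D = 1.43×10^-5 → f = 0.01423 (Swamee-Jain)
Major: h_f = f(L/D)·V²/2g = 0.01423·3513·0.5459 = 27.29 m
Minor: ΣK = 11.6; h_m = ΣK·V²/2g = 6.333 m
Total H_L = 27.29 + 6.333 = 33.63 m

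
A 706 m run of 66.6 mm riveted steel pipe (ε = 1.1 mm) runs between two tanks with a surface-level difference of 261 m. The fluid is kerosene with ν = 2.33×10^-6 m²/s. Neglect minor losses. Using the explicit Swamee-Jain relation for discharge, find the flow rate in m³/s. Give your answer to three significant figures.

Swamee-Jain (Type II): Q = -0.965·√(gD⁵h_f/L)·ln[ε/(3.7D) + √(3.17ν²L/(gD³h_f))]
√(gD⁵h_f/L) = √(9.81·0.0666⁵·261/706) = 0.002180
ε/(3.7D) = 0.00446; √(3.17ν²L/(gD³h_f)) = 1.27×10^-4
Q = -0.965·0.002180·ln(0.004591) = 0.01133 m³/s
Check: V = 3.25 m/s, Re = 9.29×10^4, f = 0.04598, h_f = 263 m ≈ 261 m ✓

Q ≈ 0.0113 m³/s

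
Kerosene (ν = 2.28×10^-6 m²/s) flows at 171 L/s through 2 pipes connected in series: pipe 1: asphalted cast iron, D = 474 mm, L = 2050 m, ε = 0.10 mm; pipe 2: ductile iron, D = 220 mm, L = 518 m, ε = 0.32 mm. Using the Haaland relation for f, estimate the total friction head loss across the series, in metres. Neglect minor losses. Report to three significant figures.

Pipe 1: V = 0.9691 m/s, Re = 2.01×10^5, ε/D = 2.11×10^-4, f = 0.01693, h_1 = f(L/D)V²/2g = 3.504 m
Pipe 2: V = 4.498 m/s, Re = 4.34×10^5, ε/D = 0.00145, f = 0.02206, h_2 = f(L/D)V²/2g = 53.57 m
Series → Q common, losses add: H = Σh = 57.08 m

H ≈ 57.1 m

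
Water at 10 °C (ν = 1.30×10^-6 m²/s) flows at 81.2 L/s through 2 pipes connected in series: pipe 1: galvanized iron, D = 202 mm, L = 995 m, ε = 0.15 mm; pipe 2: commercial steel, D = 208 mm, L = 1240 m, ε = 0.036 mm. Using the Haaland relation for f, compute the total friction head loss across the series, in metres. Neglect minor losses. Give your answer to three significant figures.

Pipe 1: V = 2.534 m/s, Re = 3.94×10^5, ε/D = 7.43×10^-4, f = 0.01913, h_1 = f(L/D)V²/2g = 30.83 m
Pipe 2: V = 2.390 m/s, Re = 3.82×10^5, ε/D = 1.73×10^-4, f = 0.01543, h_2 = f(L/D)V²/2g = 26.77 m
Series → Q common, losses add: H = Σh = 57.60 m

H ≈ 57.6 m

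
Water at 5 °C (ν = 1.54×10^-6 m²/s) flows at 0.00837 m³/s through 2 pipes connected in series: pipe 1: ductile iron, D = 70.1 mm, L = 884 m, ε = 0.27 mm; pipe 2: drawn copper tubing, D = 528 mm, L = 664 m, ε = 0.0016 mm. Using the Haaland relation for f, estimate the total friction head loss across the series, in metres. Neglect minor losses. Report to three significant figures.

Pipe 1: V = 2.169 m/s, Re = 9.87×10^4, ε/D = 0.00385, f = 0.02917, h_1 = f(L/D)V²/2g = 88.19 m
Pipe 2: V = 0.03823 m/s, Re = 1.31×10^4, ε/D = 3.03×10^-6, f = 0.02871, h_2 = f(L/D)V²/2g = 0.002690 m
Series → Q common, losses add: H = Σh = 88.19 m

H ≈ 88.2 m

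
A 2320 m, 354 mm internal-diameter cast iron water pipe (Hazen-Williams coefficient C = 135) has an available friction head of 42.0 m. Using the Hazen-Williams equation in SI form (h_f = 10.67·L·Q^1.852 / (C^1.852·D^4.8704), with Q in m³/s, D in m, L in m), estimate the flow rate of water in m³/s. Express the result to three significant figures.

Rearranging: Q = [h_f·C^1.852·D^4.8704 / (10.67·L)]^(1/1.852)
Q = [42.0·135^1.852·0.354^4.8704 / (10.67·2320)]^0.540 = 0.2808 m³/s

Q ≈ 0.281 m³/s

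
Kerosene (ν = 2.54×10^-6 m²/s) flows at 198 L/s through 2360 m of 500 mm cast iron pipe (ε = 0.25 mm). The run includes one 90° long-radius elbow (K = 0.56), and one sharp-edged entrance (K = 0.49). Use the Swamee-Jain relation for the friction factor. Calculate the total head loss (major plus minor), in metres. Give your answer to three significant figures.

V = 4Q/(πD²) = 1.008 m/s; V²/2g = 0.05183 m
Re = 1.99×10^5, ε/D = 5.00×10^-4 → f = 0.01895 (Swamee-Jain)
Major: h_f = f(L/D)·V²/2g = 0.01895·4720·0.05183 = 4.635 m
Minor: ΣK = 1.05; h_m = ΣK·V²/2g = 0.05442 m
Total H_L = 4.635 + 0.05442 = 4.689 m

H_L ≈ 4.69 m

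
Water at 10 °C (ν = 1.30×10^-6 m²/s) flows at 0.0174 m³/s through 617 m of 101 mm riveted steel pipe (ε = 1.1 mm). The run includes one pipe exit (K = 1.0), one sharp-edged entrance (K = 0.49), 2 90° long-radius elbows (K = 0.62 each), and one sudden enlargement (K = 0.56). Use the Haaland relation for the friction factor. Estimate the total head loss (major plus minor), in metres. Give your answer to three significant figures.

H_L ≈ 58.7 m

V = 4Q/(πD²) = 2.172 m/s; V²/2g = 0.2404 m
Re = 1.69×10^5, ε/D = 0.0109 → f = 0.03942 (Haaland)
Major: h_f = f(L/D)·V²/2g = 0.03942·6109·0.2404 = 57.89 m
Minor: ΣK = 3.29; h_m = ΣK·V²/2g = 0.7909 m
Total H_L = 57.89 + 0.7909 = 58.68 m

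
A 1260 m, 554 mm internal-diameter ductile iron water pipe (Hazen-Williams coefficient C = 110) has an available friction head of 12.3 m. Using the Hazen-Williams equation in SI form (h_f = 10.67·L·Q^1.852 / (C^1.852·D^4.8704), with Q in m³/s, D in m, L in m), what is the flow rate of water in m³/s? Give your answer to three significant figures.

Rearranging: Q = [h_f·C^1.852·D^4.8704 / (10.67·L)]^(1/1.852)
Q = [12.3·110^1.852·0.554^4.8704 / (10.67·1260)]^0.540 = 0.5323 m³/s

Q ≈ 0.532 m³/s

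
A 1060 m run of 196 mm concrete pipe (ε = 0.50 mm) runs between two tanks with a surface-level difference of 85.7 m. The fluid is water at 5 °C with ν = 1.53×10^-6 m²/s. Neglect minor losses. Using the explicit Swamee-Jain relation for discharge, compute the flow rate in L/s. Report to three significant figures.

Q ≈ 106 L/s

Swamee-Jain (Type II): Q = -0.965·√(gD⁵h_f/L)·ln[ε/(3.7D) + √(3.17ν²L/(gD³h_f))]
√(gD⁵h_f/L) = √(9.81·0.196⁵·85.7/1060) = 0.01515
ε/(3.7D) = 6.89×10^-4; √(3.17ν²L/(gD³h_f)) = 3.53×10^-5
Q = -0.965·0.01515·ln(7.247×10^-4) = 0.1057 m³/s
Check: V = 3.50 m/s, Re = 4.49×10^5, f = 0.02547, h_f = 86.1 m ≈ 85.7 m ✓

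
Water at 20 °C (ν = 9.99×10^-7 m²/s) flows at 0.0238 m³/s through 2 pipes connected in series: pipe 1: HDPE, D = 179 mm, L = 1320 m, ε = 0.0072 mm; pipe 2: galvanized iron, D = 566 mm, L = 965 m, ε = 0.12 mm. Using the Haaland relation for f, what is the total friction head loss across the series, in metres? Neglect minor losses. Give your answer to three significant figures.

H ≈ 5.48 m

Pipe 1: V = 0.9458 m/s, Re = 1.69×10^5, ε/D = 4.02×10^-5, f = 0.01625, h_1 = f(L/D)V²/2g = 5.462 m
Pipe 2: V = 0.09459 m/s, Re = 5.36×10^4, ε/D = 2.12×10^-4, f = 0.02105, h_2 = f(L/D)V²/2g = 0.01637 m
Series → Q common, losses add: H = Σh = 5.479 m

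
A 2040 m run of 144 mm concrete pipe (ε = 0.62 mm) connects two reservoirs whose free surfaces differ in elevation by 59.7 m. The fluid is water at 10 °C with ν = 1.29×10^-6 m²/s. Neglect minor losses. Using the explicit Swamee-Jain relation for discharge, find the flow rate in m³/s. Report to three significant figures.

Q ≈ 0.0272 m³/s

Swamee-Jain (Type II): Q = -0.965·√(gD⁵h_f/L)·ln[ε/(3.7D) + √(3.17ν²L/(gD³h_f))]
√(gD⁵h_f/L) = √(9.81·0.144⁵·59.7/2040) = 0.004216
ε/(3.7D) = 0.00116; √(3.17ν²L/(gD³h_f)) = 7.84×10^-5
Q = -0.965·0.004216·ln(0.001242) = 0.02722 m³/s
Check: V = 1.67 m/s, Re = 1.87×10^5, f = 0.02978, h_f = 60.1 m ≈ 59.7 m ✓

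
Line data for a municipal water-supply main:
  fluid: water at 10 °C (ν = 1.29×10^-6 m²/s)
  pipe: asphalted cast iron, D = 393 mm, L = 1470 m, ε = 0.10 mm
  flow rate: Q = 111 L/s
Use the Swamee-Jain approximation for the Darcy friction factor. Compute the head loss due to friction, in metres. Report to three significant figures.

h_f ≈ 2.69 m

V = 4Q/(πD²) = 4·0.111/(π·0.393²) = 0.9151 m/s
Re = VD/ν = 0.9151·0.393/1.29×10^-6 = 2.79×10^5 → turbulent
ε/D = 0.10/393 = 2.54×10^-4
Swamee-Jain: f = 0.01686
h_f = f(L/D)V²/(2g) = 0.01686·(1470/0.393)·0.9151²/(2·9.81) = 2.691 m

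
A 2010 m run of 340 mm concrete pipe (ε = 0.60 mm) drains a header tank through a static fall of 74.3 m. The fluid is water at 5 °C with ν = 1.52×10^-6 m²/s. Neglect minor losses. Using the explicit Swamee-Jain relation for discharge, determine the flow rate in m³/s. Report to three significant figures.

Swamee-Jain (Type II): Q = -0.965·√(gD⁵h_f/L)·ln[ε/(3.7D) + √(3.17ν²L/(gD³h_f))]
√(gD⁵h_f/L) = √(9.81·0.340⁵·74.3/2010) = 0.04059
ε/(3.7D) = 4.77×10^-4; √(3.17ν²L/(gD³h_f)) = 2.27×10^-5
Q = -0.965·0.04059·ln(4.996×10^-4) = 0.2978 m³/s
Check: V = 3.28 m/s, Re = 7.34×10^5, f = 0.02303, h_f = 74.6 m ≈ 74.3 m ✓

Q ≈ 0.298 m³/s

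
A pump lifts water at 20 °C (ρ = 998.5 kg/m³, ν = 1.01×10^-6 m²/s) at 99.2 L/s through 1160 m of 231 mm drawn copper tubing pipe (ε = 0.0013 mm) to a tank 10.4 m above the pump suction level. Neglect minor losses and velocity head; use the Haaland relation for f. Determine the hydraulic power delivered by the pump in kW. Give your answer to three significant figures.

P_hyd ≈ 28.1 kW

V = 4Q/(πD²) = 2.367 m/s; Re = 5.41×10^5; ε/D = 5.63×10^-6; f = 0.01294
h_f = f(L/D)V²/2g = 18.56 m
Total head H = z + h_f = 10.4 + 18.56 = 28.96 m
P_hyd = ρgQH = 998.5·9.81·0.0992·28.96 = 28.14 kW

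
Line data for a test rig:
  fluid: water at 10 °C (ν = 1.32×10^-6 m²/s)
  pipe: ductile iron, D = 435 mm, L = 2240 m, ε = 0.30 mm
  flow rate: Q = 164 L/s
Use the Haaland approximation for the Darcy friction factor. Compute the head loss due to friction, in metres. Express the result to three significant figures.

h_f ≈ 6.05 m

V = 4Q/(πD²) = 4·0.164/(π·0.435²) = 1.104 m/s
Re = VD/ν = 1.104·0.435/1.32×10^-6 = 3.64×10^5 → turbulent
ε/D = 0.30/435 = 6.90×10^-4
Haaland: f = 0.01892
h_f = f(L/D)V²/(2g) = 0.01892·(2240/0.435)·1.104²/(2·9.81) = 6.047 m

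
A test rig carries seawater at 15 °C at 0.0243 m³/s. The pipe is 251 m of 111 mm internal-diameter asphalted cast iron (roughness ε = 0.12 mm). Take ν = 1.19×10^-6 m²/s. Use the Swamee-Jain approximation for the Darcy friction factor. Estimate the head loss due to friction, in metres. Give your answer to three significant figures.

V = 4Q/(πD²) = 4·0.0243/(π·0.111²) = 2.511 m/s
Re = VD/ν = 2.511·0.111/1.19×10^-6 = 2.34×10^5 → turbulent
ε/D = 0.12/111 = 0.00108
Swamee-Jain: f = 0.02132
h_f = f(L/D)V²/(2g) = 0.02132·(251/0.111)·2.511²/(2·9.81) = 15.50 m

h_f ≈ 15.5 m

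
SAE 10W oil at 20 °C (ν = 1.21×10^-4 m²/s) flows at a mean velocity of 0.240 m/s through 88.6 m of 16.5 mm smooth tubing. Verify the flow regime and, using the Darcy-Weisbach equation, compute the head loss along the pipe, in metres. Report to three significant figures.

h_f ≈ 30.8 m

Re = VD/ν = 0.240·0.01650/1.21×10^-4 = 32.7 → laminar (Re < 2300)
f = 64/Re = 1.956
h_f = f(L/D)V²/(2g) = 1.956·(88.6/0.01650)·0.240²/(2·9.81) = 30.83 m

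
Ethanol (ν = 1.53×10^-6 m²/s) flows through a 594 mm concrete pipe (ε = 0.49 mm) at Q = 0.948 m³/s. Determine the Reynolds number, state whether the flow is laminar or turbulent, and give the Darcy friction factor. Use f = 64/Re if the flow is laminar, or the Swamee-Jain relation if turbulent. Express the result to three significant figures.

V = 4Q/(πD²) = 3.421 m/s
Re = VD/ν = 3.421·0.594/1.53×10^-6 = 1.33×10^6
Re > 4000 → turbulent; ε/D = 8.25×10^-4
Swamee-Jain: f = 0.01909

Re ≈ 1.33×10^6; turbulent; f ≈ 0.0191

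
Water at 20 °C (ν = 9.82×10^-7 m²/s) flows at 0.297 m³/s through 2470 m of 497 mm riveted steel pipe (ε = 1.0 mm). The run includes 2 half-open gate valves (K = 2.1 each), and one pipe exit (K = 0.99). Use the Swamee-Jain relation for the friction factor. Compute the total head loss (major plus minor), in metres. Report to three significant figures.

H_L ≈ 14.7 m

V = 4Q/(πD²) = 1.531 m/s; V²/2g = 0.1195 m
Re = 7.75×10^5, ε/D = 0.00201 → f = 0.02378 (Swamee-Jain)
Major: h_f = f(L/D)·V²/2g = 0.02378·4970·0.1195 = 14.12 m
Minor: ΣK = 5.19; h_m = ΣK·V²/2g = 0.6200 m
Total H_L = 14.12 + 0.6200 = 14.74 m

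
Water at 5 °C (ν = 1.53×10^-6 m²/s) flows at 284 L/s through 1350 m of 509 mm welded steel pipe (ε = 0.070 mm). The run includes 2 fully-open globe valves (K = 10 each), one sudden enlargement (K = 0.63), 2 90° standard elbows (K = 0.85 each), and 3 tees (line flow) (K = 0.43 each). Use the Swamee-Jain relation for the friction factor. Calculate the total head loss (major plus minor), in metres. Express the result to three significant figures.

V = 4Q/(πD²) = 1.396 m/s; V²/2g = 0.09929 m
Re = 4.64×10^5, ε/D = 1.38×10^-4 → f = 0.01500 (Swamee-Jain)
Major: h_f = f(L/D)·V²/2g = 0.01500·2652·0.09929 = 3.950 m
Minor: ΣK = 23.6; h_m = ΣK·V²/2g = 2.345 m
Total H_L = 3.950 + 2.345 = 6.296 m

H_L ≈ 6.30 m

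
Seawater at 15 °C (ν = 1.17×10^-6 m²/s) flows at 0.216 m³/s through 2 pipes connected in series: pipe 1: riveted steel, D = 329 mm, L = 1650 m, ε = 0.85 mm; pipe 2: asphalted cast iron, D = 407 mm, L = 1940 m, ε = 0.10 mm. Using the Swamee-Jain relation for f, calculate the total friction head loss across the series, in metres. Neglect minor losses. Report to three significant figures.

H ≈ 52.5 m

Pipe 1: V = 2.541 m/s, Re = 7.14×10^5, ε/D = 0.00258, f = 0.02540, h_1 = f(L/D)V²/2g = 41.92 m
Pipe 2: V = 1.660 m/s, Re = 5.78×10^5, ε/D = 2.46×10^-4, f = 0.01575, h_2 = f(L/D)V²/2g = 10.55 m
Series → Q common, losses add: H = Σh = 52.47 m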